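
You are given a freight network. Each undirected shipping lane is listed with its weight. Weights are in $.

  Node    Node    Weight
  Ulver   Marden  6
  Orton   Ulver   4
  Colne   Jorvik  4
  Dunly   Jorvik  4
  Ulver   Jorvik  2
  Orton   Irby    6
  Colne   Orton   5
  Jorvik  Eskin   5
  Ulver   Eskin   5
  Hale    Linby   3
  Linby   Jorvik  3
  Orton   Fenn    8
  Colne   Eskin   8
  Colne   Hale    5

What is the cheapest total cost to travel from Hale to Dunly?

Shortest distances from Hale:
Hale: 0
Linby: 3  (via Hale)
Colne: 5  (via Hale)
Jorvik: 6  (via Linby)
Ulver: 8  (via Jorvik)
Dunly: 10  (via Jorvik)
Shortest route: Hale → Linby → Jorvik → Dunly = $10.

$10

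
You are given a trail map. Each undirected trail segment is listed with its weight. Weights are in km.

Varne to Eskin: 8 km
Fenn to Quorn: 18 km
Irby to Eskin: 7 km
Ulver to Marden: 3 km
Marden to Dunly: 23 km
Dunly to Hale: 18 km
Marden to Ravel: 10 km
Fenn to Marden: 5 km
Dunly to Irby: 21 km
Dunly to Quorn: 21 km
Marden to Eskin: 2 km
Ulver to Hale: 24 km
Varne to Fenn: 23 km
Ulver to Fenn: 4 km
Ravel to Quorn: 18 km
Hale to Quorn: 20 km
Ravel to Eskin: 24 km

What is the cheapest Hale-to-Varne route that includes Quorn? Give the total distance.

53 km

Shortest Hale→Quorn: Hale–Quorn = 20
Shortest Quorn→Varne: Quorn–Fenn–Marden–Eskin–Varne = 33
Total via Quorn: 20 + 33 = 53 km.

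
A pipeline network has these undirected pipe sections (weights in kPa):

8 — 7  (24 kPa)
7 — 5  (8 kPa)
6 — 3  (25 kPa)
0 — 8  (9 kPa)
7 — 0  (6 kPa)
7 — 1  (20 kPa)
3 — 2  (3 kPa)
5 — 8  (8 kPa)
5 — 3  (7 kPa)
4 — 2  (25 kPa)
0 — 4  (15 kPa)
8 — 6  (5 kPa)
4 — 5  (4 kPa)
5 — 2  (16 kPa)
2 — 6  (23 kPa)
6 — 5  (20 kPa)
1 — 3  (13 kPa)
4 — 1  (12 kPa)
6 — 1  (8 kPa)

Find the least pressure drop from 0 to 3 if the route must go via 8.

Shortest 0→8: 0 → 8 = 9
Best 8 to 3: 8 → 5 → 3 costing 15
Total via 8: 9 + 15 = 24 kPa.

24 kPa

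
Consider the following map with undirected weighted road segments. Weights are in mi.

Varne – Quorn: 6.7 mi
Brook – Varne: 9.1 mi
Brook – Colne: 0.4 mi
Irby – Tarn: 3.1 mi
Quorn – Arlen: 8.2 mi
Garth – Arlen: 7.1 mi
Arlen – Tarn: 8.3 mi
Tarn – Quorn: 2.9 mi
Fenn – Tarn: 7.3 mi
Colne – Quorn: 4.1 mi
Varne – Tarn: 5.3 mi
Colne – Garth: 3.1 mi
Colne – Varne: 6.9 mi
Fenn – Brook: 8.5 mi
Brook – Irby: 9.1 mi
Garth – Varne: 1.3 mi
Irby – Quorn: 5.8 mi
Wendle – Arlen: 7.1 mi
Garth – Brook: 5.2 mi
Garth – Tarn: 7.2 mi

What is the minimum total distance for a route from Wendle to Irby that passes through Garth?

23.9 mi

Shortest Wendle→Garth: Wendle–Arlen–Garth = 14.2
Shortest Garth→Irby: Garth–Varne–Tarn–Irby = 9.7
Total via Garth: 14.2 + 9.7 = 23.9 mi.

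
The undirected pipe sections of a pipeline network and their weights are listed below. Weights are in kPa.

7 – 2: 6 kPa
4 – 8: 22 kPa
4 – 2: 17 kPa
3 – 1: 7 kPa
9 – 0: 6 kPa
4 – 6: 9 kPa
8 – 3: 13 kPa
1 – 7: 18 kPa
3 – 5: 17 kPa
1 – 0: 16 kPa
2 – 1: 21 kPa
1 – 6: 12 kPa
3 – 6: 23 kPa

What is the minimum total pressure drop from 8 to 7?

38 kPa

Candidate routes:
8 → 3 → 1 → 7: 13+7+18 = 38
8 → 3 → 1 → 2 → 7: 13+7+21+6 = 47
8 → 4 → 2 → 7: 22+17+6 = 45
Cheapest is 8 → 3 → 1 → 7 at 38 kPa.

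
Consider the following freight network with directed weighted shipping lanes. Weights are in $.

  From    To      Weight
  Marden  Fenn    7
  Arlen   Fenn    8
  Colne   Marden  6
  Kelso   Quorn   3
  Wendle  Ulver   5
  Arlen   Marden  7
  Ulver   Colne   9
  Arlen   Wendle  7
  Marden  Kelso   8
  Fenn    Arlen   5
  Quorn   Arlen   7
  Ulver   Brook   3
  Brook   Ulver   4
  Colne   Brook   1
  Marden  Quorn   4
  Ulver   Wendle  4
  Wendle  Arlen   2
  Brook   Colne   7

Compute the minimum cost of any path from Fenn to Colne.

Candidate routes:
Fenn → Arlen → Wendle → Ulver → Brook → Colne: 5+7+5+3+7 = 27
Fenn → Arlen → Wendle → Ulver → Colne: 5+7+5+9 = 26
Cheapest is Fenn → Arlen → Wendle → Ulver → Colne at $26.

$26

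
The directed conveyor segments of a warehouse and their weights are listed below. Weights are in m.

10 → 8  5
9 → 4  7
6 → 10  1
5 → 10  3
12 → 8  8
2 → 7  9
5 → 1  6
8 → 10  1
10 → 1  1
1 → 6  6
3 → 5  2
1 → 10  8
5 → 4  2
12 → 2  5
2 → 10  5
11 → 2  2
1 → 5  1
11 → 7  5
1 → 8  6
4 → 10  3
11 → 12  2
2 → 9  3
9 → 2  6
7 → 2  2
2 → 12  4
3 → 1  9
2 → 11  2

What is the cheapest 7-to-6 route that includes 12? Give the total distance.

22 m

Best 7 to 12: 7–2–12 costing 6
Shortest 12→6: 12–8–10–1–6 = 16
Total via 12: 6 + 16 = 22 m.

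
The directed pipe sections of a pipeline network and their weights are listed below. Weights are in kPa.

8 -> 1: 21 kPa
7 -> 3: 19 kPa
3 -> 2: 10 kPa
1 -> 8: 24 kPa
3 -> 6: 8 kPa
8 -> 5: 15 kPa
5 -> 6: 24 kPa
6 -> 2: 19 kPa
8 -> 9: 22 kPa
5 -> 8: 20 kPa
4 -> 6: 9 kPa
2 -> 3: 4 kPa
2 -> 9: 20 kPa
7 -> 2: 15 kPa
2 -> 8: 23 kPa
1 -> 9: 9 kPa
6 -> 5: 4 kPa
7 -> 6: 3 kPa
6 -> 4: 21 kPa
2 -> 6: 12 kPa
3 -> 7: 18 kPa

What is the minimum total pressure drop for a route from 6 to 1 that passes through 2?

63 kPa

Shortest 6→2: 6 → 2 = 19
Shortest 2→1: 2 → 8 → 1 = 44
Total via 2: 19 + 44 = 63 kPa.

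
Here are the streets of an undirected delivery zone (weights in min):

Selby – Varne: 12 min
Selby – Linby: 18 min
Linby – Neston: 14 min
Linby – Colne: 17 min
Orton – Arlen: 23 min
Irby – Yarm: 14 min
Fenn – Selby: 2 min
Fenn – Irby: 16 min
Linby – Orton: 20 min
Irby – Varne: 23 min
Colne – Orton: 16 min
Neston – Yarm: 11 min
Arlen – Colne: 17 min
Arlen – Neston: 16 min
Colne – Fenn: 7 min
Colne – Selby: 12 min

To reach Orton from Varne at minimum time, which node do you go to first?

Selby

Candidate routes:
Varne → Selby → Fenn → Colne → Orton: 12+2+7+16 = 37
Varne → Selby → Colne → Orton: 12+12+16 = 40
Cheapest is Varne → Selby → Fenn → Colne → Orton at 37 min.
So from Varne the first move is to Selby.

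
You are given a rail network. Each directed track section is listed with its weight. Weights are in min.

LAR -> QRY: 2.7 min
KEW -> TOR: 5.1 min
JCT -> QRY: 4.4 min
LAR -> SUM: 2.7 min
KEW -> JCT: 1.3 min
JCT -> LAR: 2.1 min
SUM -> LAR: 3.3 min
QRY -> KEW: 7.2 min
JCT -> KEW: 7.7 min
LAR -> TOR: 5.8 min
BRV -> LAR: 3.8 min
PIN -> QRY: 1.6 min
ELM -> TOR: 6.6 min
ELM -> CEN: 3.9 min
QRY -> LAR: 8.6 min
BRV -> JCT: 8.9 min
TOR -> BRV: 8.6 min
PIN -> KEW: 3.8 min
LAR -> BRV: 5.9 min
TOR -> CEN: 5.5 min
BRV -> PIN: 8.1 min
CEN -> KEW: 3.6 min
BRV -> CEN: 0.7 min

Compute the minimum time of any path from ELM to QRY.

13.2 min

Candidate routes:
ELM–TOR–CEN–KEW–JCT–QRY: 6.6+5.5+3.6+1.3+4.4 = 21.4
ELM–CEN–KEW–JCT–LAR–QRY: 3.9+3.6+1.3+2.1+2.7 = 13.6
ELM–TOR–BRV–LAR–QRY: 6.6+8.6+3.8+2.7 = 21.7
ELM–CEN–KEW–JCT–QRY: 3.9+3.6+1.3+4.4 = 13.2
The minimum is 13.2 min via ELM–CEN–KEW–JCT–QRY.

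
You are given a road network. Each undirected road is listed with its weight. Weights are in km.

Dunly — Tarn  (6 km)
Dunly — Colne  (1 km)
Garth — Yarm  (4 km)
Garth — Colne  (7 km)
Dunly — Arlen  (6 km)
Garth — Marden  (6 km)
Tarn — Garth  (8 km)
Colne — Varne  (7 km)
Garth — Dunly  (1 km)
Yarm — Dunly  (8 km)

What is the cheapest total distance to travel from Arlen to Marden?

13 km

Settle nodes by increasing distance from Arlen:
Arlen: 0
Dunly: 6  (via Arlen)
Colne: 7  (via Dunly)
Garth: 7  (via Dunly)
Yarm: 11  (via Garth)
Tarn: 12  (via Dunly)
Marden: 13  (via Garth)
Shortest route: Arlen → Dunly → Garth → Marden = 13 km.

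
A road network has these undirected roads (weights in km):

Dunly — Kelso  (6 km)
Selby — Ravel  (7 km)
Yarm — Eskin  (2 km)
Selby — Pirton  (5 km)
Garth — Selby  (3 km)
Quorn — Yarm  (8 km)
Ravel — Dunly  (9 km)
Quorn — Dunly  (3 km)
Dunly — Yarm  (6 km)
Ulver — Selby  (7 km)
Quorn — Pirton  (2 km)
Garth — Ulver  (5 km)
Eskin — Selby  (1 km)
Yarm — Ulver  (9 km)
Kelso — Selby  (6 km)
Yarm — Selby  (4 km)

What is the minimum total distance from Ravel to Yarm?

10 km

Enumerating some paths:
Ravel - Dunly - Yarm: 9+6 = 15
Ravel - Selby - Eskin - Yarm: 7+1+2 = 10
Ravel - Selby - Yarm: 7+4 = 11
The minimum is 10 km via Ravel - Selby - Eskin - Yarm.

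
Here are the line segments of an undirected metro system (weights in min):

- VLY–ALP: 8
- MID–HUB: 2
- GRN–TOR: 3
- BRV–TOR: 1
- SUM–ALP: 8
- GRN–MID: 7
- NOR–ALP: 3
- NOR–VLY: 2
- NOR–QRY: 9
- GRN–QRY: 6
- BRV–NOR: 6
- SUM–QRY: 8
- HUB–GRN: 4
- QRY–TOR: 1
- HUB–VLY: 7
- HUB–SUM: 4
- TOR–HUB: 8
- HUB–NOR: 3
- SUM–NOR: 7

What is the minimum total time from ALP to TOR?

Compare a few routes:
ALP → NOR → BRV → TOR: 3+6+1 = 10
ALP → NOR → HUB → GRN → TOR: 3+3+4+3 = 13
ALP → NOR → QRY → TOR: 3+9+1 = 13
The minimum is 10 min via ALP → NOR → BRV → TOR.

10 min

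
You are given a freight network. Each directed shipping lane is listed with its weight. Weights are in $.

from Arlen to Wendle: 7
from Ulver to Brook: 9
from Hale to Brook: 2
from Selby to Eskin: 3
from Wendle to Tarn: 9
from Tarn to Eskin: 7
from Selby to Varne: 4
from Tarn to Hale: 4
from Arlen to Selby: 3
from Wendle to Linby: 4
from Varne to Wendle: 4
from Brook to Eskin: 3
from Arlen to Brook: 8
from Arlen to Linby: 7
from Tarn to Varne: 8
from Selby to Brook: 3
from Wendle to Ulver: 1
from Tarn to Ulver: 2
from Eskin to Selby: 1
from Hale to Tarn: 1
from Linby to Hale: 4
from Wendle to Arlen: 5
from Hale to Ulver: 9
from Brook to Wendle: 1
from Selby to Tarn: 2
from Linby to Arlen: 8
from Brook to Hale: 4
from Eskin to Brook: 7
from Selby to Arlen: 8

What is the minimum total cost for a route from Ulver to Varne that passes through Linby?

$27

Best Ulver to Linby: Ulver–Brook–Wendle–Linby costing 14
Best Linby to Varne: Linby–Hale–Tarn–Varne costing 13
Total via Linby: 14 + 13 = $27.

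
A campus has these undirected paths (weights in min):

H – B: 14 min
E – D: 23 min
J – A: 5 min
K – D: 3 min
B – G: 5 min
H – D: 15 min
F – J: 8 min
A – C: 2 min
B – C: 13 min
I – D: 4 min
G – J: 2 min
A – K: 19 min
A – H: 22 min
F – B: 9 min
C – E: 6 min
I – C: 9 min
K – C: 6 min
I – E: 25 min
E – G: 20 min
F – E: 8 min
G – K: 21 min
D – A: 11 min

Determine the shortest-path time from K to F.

Settle nodes by increasing distance from K:
K: 0
D: 3  (via K)
C: 6  (via K)
I: 7  (via D)
A: 8  (via C)
E: 12  (via C)
J: 13  (via A)
G: 15  (via J)
H: 18  (via D)
B: 19  (via C)
F: 20  (via E)
Shortest route: K–C–E–F = 20 min.

20 min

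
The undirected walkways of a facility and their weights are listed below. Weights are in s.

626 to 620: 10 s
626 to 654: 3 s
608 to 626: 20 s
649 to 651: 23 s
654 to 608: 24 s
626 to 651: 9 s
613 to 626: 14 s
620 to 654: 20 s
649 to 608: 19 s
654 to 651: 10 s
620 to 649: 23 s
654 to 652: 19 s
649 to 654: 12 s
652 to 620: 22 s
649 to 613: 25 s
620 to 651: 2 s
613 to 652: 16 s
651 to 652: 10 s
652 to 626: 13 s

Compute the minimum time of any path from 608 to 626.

20 s

Enumerating some paths:
608–654–626: 24+3 = 27
608–626: 20 = 20
The minimum is 20 s via 608–626.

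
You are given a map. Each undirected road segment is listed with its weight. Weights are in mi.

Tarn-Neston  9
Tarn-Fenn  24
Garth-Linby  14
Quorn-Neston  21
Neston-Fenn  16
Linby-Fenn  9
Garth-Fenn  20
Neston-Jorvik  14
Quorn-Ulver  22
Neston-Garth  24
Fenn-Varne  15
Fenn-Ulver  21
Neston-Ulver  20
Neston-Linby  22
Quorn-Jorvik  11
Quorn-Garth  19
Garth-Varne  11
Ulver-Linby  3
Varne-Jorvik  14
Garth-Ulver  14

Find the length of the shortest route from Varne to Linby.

24 mi

Candidate routes:
Varne - Garth - Linby: 11+14 = 25
Varne - Fenn - Linby: 15+9 = 24
Cheapest is Varne - Fenn - Linby at 24 mi.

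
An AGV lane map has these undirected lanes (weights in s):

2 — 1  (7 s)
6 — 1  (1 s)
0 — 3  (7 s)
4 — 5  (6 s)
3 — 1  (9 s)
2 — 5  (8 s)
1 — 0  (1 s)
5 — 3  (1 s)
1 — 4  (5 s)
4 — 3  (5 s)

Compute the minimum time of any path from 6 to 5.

10 s

Candidate routes:
6 → 1 → 4 → 5: 1+5+6 = 12
6 → 1 → 0 → 3 → 5: 1+1+7+1 = 10
6 → 1 → 3 → 5: 1+9+1 = 11
Cheapest is 6 → 1 → 0 → 3 → 5 at 10 s.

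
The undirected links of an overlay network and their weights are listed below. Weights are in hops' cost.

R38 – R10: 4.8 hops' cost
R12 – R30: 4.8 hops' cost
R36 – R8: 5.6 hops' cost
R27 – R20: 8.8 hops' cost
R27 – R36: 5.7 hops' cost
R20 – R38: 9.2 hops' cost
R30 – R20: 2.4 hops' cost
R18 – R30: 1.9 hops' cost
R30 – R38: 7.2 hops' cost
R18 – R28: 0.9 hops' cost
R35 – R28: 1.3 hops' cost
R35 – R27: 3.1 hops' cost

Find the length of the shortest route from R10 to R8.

Shortest distances from R10:
R10: 0
R38: 4.8  (via R10)
R30: 12  (via R38)
R18: 13.9  (via R30)
R20: 14  (via R38)
R28: 14.8  (via R18)
R35: 16.1  (via R28)
R12: 16.8  (via R30)
R27: 19.2  (via R35)
R36: 24.9  (via R27)
R8: 30.5  (via R36)
Shortest route: R10–R38–R30–R18–R28–R35–R27–R36–R8 = 30.5 hops' cost.

30.5 hops' cost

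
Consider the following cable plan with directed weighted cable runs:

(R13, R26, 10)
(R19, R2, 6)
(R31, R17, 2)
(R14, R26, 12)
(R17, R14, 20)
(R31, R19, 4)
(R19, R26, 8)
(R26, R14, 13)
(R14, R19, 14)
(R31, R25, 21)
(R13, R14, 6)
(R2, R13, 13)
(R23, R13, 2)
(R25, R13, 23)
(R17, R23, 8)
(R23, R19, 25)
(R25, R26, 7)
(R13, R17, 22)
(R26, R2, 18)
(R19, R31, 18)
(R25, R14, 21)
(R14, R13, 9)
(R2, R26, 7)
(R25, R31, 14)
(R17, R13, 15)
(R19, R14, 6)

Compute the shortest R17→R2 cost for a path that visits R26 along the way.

Shortest R17→R26: R17–R23–R13–R26 = 20
Shortest R26→R2: R26–R2 = 18
Total via R26: 20 + 18 = 38.

38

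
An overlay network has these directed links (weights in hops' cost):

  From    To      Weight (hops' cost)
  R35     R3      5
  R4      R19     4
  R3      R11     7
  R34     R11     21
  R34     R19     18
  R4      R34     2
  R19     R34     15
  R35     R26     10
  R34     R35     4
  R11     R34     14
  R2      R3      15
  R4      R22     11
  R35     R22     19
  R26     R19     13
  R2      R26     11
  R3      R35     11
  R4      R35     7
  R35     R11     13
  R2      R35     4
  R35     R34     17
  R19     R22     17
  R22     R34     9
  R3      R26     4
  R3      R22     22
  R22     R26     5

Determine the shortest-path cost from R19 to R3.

Compare a few routes:
R19–R22–R34–R35–R3: 17+9+4+5 = 35
R19–R34–R35–R3: 15+4+5 = 24
Cheapest is R19–R34–R35–R3 at 24 hops' cost.

24 hops' cost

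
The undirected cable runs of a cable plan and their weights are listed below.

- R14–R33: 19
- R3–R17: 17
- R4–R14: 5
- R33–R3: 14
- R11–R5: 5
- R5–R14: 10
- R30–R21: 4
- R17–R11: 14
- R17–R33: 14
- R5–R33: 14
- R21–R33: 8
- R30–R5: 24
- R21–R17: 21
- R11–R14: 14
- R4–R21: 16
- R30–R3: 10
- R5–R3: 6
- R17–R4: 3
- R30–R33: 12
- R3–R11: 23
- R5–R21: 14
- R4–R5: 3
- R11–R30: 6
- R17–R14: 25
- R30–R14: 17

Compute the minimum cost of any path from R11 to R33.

Enumerating some paths:
R11 → R30 → R33: 6+12 = 18
R11 → R5 → R33: 5+14 = 19
R11 → R5 → R3 → R33: 5+6+14 = 25
R11 → R5 → R4 → R17 → R33: 5+3+3+14 = 25
The minimum is 18 via R11 → R30 → R33.

18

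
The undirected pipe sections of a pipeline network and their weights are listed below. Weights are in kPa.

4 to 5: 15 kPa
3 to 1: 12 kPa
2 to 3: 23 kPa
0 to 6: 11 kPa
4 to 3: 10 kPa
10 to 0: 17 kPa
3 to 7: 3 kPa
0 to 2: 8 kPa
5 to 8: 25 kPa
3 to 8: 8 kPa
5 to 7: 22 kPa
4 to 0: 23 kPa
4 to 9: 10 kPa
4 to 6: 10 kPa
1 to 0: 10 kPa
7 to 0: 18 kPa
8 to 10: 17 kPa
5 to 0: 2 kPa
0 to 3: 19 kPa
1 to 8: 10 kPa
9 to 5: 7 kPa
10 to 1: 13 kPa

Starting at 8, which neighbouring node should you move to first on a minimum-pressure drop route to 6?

3

Enumerating some paths:
8 → 5 → 0 → 6: 25+2+11 = 38
8 → 1 → 0 → 6: 10+10+11 = 31
8 → 3 → 4 → 6: 8+10+10 = 28
Cheapest is 8 → 3 → 4 → 6 at 28 kPa.
So from 8 the first move is to 3.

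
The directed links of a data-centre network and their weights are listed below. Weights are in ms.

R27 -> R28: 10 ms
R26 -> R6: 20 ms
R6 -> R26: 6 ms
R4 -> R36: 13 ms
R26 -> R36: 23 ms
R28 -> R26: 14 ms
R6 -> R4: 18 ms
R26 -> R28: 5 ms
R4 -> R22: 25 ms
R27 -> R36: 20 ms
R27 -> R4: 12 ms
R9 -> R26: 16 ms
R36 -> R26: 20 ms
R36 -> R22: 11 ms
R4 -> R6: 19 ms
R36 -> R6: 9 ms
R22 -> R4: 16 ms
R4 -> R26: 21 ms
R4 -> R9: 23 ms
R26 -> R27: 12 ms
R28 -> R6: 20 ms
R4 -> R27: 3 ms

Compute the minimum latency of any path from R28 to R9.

Candidate routes:
R28–R6–R26–R27–R4–R9: 20+6+12+12+23 = 73
R28–R26–R6–R4–R9: 14+20+18+23 = 75
R28–R6–R4–R9: 20+18+23 = 61
The minimum is 61 ms via R28–R6–R4–R9.

61 ms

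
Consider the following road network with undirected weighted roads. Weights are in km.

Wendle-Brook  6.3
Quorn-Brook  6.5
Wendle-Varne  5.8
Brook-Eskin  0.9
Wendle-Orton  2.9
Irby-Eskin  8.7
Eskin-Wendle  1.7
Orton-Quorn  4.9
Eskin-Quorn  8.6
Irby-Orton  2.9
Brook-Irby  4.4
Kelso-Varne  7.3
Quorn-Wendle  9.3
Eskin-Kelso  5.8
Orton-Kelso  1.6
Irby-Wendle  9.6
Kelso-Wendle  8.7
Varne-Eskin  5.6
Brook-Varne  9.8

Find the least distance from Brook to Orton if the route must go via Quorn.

11.4 km

Best Brook to Quorn: Brook–Quorn costing 6.5
Best Quorn to Orton: Quorn–Orton costing 4.9
Total via Quorn: 6.5 + 4.9 = 11.4 km.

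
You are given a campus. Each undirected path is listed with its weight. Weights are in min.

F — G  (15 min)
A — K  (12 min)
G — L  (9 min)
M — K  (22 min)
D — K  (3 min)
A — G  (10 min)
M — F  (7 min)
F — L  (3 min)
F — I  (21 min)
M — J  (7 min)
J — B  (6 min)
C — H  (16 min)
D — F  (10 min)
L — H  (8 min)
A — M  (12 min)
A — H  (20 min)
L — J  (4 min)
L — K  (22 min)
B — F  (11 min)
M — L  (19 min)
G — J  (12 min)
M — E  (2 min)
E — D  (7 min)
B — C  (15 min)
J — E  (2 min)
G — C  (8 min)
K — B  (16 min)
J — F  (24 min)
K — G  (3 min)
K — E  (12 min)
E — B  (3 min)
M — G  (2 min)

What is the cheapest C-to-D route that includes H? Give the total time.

Shortest C→H: C → H = 16
Shortest H→D: H → L → F → D = 21
Total via H: 16 + 21 = 37 min.

37 min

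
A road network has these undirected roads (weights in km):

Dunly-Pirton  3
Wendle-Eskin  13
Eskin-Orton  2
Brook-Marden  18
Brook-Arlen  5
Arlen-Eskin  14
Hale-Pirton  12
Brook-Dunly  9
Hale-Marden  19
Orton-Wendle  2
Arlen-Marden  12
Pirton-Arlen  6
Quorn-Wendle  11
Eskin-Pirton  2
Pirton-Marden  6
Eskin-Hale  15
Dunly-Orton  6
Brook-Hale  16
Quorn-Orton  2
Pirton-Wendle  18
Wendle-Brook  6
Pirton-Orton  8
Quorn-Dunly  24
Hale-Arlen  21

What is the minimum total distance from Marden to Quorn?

12 km

Enumerating some paths:
Marden → Pirton → Eskin → Orton → Quorn: 6+2+2+2 = 12
Marden → Pirton → Orton → Quorn: 6+8+2 = 16
Marden → Pirton → Dunly → Orton → Quorn: 6+3+6+2 = 17
Cheapest is Marden → Pirton → Eskin → Orton → Quorn at 12 km.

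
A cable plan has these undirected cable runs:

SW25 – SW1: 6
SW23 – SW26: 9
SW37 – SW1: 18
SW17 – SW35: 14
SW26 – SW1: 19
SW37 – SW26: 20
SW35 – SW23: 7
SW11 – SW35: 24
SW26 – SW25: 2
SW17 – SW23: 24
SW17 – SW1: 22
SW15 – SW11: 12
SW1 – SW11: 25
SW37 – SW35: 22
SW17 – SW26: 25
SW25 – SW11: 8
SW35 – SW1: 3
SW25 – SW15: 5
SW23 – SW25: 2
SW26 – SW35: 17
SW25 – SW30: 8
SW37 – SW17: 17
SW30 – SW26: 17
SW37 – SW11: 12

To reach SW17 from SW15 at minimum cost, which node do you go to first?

SW25

Candidate routes:
SW15 → SW25 → SW23 → SW17: 5+2+24 = 31
SW15 → SW25 → SW26 → SW17: 5+2+25 = 32
SW15 → SW25 → SW1 → SW17: 5+6+22 = 33
SW15 → SW25 → SW23 → SW35 → SW17: 5+2+7+14 = 28
The minimum is 28 via SW15 → SW25 → SW23 → SW35 → SW17.
So from SW15 the first move is to SW25.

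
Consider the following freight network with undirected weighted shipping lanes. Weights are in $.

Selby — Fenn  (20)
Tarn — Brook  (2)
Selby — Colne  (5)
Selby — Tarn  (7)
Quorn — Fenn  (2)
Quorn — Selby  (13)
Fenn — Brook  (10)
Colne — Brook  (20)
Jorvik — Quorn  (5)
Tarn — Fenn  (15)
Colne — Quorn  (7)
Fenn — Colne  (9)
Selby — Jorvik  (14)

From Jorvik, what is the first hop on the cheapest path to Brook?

Enumerating some paths:
Jorvik–Selby–Tarn–Brook: 14+7+2 = 23
Jorvik–Quorn–Fenn–Brook: 5+2+10 = 17
The minimum is $17 via Jorvik–Quorn–Fenn–Brook.
So from Jorvik the first move is to Quorn.

Quorn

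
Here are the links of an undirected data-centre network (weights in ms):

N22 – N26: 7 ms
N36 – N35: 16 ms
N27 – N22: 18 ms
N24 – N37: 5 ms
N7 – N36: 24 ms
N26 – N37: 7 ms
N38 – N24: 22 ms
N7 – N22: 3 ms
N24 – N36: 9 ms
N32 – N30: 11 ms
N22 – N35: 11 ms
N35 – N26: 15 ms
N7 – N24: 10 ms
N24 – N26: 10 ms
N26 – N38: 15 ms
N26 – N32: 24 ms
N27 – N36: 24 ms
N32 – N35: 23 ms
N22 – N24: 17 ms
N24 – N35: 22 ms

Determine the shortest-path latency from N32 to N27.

49 ms

Running Dijkstra from N32:
N32: 0
N30: 11  (via N32)
N35: 23  (via N32)
N26: 24  (via N32)
N22: 31  (via N26)
N37: 31  (via N26)
N24: 34  (via N26)
N7: 34  (via N22)
N36: 39  (via N35)
N38: 39  (via N26)
N27: 49  (via N22)
Shortest route: N32–N26–N22–N27 = 49 ms.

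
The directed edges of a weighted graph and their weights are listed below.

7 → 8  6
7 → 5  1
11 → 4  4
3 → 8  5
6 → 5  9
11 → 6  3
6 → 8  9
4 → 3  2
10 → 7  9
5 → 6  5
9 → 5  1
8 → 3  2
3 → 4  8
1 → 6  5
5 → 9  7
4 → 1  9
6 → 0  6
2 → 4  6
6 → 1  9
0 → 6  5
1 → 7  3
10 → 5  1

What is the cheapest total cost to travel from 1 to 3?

11

Compare a few routes:
1 - 7 - 8 - 3: 3+6+2 = 11
1 - 6 - 8 - 3: 5+9+2 = 16
1 - 7 - 5 - 6 - 8 - 3: 3+1+5+9+2 = 20
Cheapest is 1 - 7 - 8 - 3 at 11.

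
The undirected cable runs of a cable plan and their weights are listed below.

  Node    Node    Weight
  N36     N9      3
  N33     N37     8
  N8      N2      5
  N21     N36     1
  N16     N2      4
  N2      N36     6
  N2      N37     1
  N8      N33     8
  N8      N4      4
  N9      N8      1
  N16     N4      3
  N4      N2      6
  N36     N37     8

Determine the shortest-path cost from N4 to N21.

Enumerating some paths:
N4–N8–N9–N36–N21: 4+1+3+1 = 9
N4–N2–N36–N21: 6+6+1 = 13
The minimum is 9 via N4–N8–N9–N36–N21.

9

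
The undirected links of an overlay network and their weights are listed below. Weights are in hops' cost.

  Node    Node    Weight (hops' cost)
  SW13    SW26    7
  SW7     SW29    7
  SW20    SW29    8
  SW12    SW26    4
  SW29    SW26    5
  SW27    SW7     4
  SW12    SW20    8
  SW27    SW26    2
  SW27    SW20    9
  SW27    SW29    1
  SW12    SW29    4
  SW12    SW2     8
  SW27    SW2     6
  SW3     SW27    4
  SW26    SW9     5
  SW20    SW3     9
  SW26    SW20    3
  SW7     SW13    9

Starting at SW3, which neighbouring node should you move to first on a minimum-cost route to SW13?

Candidate routes:
SW3 - SW27 - SW26 - SW13: 4+2+7 = 13
SW3 - SW27 - SW7 - SW13: 4+4+9 = 17
SW3 - SW27 - SW29 - SW26 - SW13: 4+1+5+7 = 17
The minimum is 13 hops' cost via SW3 - SW27 - SW26 - SW13.
So from SW3 the first move is to SW27.

SW27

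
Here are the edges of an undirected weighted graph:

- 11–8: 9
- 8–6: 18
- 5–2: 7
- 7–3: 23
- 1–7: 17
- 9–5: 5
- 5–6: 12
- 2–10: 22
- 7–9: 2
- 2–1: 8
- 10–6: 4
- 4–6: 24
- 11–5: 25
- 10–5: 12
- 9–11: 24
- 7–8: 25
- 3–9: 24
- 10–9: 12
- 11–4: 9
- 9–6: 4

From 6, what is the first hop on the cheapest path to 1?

Compare a few routes:
6 → 9 → 5 → 2 → 1: 4+5+7+8 = 24
6 → 9 → 7 → 1: 4+2+17 = 23
Cheapest is 6 → 9 → 7 → 1 at 23.
So from 6 the first move is to 9.

9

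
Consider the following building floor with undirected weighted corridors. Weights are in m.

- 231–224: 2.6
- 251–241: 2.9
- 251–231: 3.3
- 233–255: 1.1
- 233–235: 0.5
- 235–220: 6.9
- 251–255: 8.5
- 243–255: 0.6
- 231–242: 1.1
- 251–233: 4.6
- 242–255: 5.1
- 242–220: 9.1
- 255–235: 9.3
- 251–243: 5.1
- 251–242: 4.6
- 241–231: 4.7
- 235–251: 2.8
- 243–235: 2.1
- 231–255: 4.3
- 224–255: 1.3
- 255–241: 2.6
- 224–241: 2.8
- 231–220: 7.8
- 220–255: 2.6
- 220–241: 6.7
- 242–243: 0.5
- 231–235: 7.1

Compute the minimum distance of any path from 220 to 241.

Shortest distances from 220:
220: 0
255: 2.6  (via 220)
243: 3.2  (via 255)
242: 3.7  (via 243)
233: 3.7  (via 255)
224: 3.9  (via 255)
235: 4.2  (via 233)
231: 4.8  (via 242)
241: 5.2  (via 255)
Shortest route: 220 → 255 → 241 = 5.2 m.

5.2 m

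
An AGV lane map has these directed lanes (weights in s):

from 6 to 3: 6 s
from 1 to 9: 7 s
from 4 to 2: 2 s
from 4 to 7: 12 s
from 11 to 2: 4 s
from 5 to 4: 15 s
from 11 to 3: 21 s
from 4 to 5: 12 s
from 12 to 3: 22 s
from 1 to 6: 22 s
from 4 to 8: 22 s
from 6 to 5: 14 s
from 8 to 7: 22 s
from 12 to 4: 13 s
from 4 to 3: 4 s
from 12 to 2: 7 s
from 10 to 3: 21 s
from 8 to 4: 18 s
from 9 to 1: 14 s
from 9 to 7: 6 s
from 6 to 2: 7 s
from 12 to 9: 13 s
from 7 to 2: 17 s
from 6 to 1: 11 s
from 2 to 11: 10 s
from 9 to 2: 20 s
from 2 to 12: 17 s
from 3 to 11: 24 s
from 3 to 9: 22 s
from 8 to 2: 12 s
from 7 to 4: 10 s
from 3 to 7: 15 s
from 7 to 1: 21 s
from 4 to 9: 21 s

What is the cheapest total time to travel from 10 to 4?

46 s

Compare a few routes:
10 → 3 → 7 → 4: 21+15+10 = 46
10 → 3 → 11 → 2 → 12 → 4: 21+24+4+17+13 = 79
10 → 3 → 9 → 7 → 4: 21+22+6+10 = 59
Cheapest is 10 → 3 → 7 → 4 at 46 s.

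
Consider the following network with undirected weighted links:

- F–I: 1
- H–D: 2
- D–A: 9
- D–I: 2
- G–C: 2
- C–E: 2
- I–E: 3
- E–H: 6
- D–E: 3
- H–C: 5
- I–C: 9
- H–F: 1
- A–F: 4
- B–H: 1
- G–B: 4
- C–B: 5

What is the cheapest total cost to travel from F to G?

6

Settle nodes by increasing distance from F:
F: 0
H: 1  (via F)
I: 1  (via F)
B: 2  (via H)
D: 3  (via H)
A: 4  (via F)
E: 4  (via I)
C: 6  (via H)
G: 6  (via B)
Shortest route: F–H–B–G = 6.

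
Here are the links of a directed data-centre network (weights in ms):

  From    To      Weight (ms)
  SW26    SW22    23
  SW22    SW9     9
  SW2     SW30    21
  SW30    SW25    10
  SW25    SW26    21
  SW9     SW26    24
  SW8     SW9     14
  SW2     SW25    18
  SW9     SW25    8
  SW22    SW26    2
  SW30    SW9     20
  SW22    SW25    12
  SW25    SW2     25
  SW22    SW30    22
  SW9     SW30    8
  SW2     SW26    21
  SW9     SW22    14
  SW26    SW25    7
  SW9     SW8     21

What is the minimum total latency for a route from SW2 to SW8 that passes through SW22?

Shortest SW2→SW22: SW2–SW26–SW22 = 44
Shortest SW22→SW8: SW22–SW9–SW8 = 30
Total via SW22: 44 + 30 = 74 ms.

74 ms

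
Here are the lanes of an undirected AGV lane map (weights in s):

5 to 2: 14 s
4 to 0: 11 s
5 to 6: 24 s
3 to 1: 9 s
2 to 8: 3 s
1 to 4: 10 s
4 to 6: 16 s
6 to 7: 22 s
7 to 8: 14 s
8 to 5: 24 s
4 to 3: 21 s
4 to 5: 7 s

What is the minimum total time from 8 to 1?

Shortest distances from 8:
8: 0
2: 3  (via 8)
7: 14  (via 8)
5: 17  (via 2)
4: 24  (via 5)
1: 34  (via 4)
Shortest route: 8 → 2 → 5 → 4 → 1 = 34 s.

34 s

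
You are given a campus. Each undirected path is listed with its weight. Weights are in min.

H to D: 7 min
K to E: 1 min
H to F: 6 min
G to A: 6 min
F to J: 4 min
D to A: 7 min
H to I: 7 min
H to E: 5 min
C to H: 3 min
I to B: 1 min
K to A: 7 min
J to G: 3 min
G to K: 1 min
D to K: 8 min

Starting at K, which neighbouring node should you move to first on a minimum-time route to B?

Enumerating some paths:
K → E → H → I → B: 1+5+7+1 = 14
K → D → H → I → B: 8+7+7+1 = 23
K → G → J → F → H → I → B: 1+3+4+6+7+1 = 22
The minimum is 14 min via K → E → H → I → B.
So from K the first move is to E.

E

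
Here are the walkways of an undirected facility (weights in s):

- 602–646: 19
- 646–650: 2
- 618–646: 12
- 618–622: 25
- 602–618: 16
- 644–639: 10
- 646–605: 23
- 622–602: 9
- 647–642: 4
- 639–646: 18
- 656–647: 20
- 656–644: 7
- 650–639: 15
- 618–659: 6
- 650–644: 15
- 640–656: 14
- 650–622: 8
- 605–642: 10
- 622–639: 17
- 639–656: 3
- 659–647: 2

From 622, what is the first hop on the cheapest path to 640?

Compare a few routes:
622 - 639 - 656 - 640: 17+3+14 = 34
622 - 650 - 644 - 656 - 640: 8+15+7+14 = 44
622 - 650 - 646 - 639 - 656 - 640: 8+2+18+3+14 = 45
622 - 650 - 639 - 656 - 640: 8+15+3+14 = 40
Cheapest is 622 - 639 - 656 - 640 at 34 s.
So from 622 the first move is to 639.

639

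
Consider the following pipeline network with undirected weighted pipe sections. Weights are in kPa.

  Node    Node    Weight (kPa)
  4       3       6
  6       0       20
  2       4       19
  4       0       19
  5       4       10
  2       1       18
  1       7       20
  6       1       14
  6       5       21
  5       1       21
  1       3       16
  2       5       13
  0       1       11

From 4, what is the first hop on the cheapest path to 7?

3

Compare a few routes:
4 → 3 → 1 → 7: 6+16+20 = 42
4 → 0 → 1 → 7: 19+11+20 = 50
4 → 5 → 1 → 7: 10+21+20 = 51
The minimum is 42 kPa via 4 → 3 → 1 → 7.
So from 4 the first move is to 3.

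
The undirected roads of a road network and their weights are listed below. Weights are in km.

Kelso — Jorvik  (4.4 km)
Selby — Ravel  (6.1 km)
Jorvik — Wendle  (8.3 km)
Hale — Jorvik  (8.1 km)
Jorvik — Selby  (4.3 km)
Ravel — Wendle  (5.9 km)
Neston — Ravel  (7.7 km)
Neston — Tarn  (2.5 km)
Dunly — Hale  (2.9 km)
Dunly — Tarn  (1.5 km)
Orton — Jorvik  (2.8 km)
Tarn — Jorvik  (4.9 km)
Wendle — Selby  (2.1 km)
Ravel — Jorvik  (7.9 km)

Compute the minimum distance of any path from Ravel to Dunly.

11.7 km

Running Dijkstra from Ravel:
Ravel: 0
Wendle: 5.9  (via Ravel)
Selby: 6.1  (via Ravel)
Neston: 7.7  (via Ravel)
Jorvik: 7.9  (via Ravel)
Tarn: 10.2  (via Neston)
Orton: 10.7  (via Jorvik)
Dunly: 11.7  (via Tarn)
Shortest route: Ravel → Neston → Tarn → Dunly = 11.7 km.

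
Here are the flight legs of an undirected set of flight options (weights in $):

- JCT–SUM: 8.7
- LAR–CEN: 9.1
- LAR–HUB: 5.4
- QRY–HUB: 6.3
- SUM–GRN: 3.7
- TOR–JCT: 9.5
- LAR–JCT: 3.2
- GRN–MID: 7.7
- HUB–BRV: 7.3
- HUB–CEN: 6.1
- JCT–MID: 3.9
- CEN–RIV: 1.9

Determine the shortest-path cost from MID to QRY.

$18.8

Running Dijkstra from MID:
MID: 0
JCT: 3.9  (via MID)
LAR: 7.1  (via JCT)
GRN: 7.7  (via MID)
SUM: 11.4  (via GRN)
HUB: 12.5  (via LAR)
TOR: 13.4  (via JCT)
CEN: 16.2  (via LAR)
RIV: 18.1  (via CEN)
QRY: 18.8  (via HUB)
Shortest route: MID → JCT → LAR → HUB → QRY = $18.8.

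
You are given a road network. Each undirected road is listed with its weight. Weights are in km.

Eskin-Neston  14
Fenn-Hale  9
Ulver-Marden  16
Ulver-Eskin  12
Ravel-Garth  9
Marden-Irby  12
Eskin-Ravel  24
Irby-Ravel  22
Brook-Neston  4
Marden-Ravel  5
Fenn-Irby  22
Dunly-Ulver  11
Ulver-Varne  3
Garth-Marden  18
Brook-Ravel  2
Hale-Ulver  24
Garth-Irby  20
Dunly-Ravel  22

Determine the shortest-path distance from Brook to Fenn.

41 km

Shortest distances from Brook:
Brook: 0
Ravel: 2  (via Brook)
Neston: 4  (via Brook)
Marden: 7  (via Ravel)
Garth: 11  (via Ravel)
Eskin: 18  (via Neston)
Irby: 19  (via Marden)
Ulver: 23  (via Marden)
Dunly: 24  (via Ravel)
Varne: 26  (via Ulver)
Fenn: 41  (via Irby)
Shortest route: Brook–Ravel–Marden–Irby–Fenn = 41 km.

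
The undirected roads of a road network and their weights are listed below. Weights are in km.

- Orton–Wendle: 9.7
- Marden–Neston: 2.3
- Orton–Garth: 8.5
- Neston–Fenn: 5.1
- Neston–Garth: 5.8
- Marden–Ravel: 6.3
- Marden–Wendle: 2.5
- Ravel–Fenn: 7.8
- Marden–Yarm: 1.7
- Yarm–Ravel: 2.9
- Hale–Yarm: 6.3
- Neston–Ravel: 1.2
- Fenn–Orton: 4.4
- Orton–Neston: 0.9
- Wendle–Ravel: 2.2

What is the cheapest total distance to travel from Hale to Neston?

10.3 km

Enumerating some paths:
Hale → Yarm → Marden → Wendle → Ravel → Neston: 6.3+1.7+2.5+2.2+1.2 = 13.9
Hale → Yarm → Marden → Neston: 6.3+1.7+2.3 = 10.3
Hale → Yarm → Ravel → Neston: 6.3+2.9+1.2 = 10.4
The minimum is 10.3 km via Hale → Yarm → Marden → Neston.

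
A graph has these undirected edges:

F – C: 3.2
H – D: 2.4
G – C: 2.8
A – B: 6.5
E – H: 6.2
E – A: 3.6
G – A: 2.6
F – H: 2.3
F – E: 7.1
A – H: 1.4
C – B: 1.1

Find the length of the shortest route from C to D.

7.9

Running Dijkstra from C:
C: 0
B: 1.1  (via C)
G: 2.8  (via C)
F: 3.2  (via C)
A: 5.4  (via G)
H: 5.5  (via F)
D: 7.9  (via H)
Shortest route: C–F–H–D = 7.9.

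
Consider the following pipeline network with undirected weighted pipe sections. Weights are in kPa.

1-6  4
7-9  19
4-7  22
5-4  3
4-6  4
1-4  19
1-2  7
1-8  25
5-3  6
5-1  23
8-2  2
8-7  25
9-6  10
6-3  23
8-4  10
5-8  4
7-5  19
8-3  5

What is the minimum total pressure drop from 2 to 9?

Enumerating some paths:
2 → 1 → 6 → 9: 7+4+10 = 21
2 → 8 → 4 → 6 → 9: 2+10+4+10 = 26
2 → 8 → 3 → 5 → 4 → 6 → 9: 2+5+6+3+4+10 = 30
2 → 8 → 5 → 4 → 6 → 9: 2+4+3+4+10 = 23
Cheapest is 2 → 1 → 6 → 9 at 21 kPa.

21 kPa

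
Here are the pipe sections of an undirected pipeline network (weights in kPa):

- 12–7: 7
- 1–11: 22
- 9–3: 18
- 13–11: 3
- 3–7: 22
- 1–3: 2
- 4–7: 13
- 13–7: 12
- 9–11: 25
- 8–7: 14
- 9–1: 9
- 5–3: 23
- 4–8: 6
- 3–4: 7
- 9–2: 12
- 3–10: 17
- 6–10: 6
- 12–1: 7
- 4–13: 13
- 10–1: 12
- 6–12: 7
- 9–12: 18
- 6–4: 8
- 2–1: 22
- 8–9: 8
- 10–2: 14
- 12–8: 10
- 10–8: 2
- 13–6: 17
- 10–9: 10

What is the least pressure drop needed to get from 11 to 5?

46 kPa

Running Dijkstra from 11:
11: 0
13: 3  (via 11)
7: 15  (via 13)
4: 16  (via 13)
6: 20  (via 13)
1: 22  (via 11)
8: 22  (via 4)
12: 22  (via 7)
3: 23  (via 4)
10: 24  (via 8)
9: 25  (via 11)
2: 37  (via 9)
5: 46  (via 3)
Shortest route: 11 → 13 → 4 → 3 → 5 = 46 kPa.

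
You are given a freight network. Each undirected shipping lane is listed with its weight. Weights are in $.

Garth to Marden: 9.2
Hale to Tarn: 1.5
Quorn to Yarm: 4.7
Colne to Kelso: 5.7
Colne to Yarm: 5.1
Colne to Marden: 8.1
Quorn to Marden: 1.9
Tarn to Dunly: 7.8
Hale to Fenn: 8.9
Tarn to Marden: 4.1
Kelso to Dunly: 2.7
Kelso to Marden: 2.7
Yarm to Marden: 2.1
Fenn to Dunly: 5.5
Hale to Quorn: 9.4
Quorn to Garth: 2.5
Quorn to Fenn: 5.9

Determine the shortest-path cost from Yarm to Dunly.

Candidate routes:
Yarm → Quorn → Marden → Kelso → Dunly: 4.7+1.9+2.7+2.7 = 12
Yarm → Colne → Kelso → Dunly: 5.1+5.7+2.7 = 13.5
Yarm → Marden → Kelso → Dunly: 2.1+2.7+2.7 = 7.5
Cheapest is Yarm → Marden → Kelso → Dunly at $7.5.

$7.5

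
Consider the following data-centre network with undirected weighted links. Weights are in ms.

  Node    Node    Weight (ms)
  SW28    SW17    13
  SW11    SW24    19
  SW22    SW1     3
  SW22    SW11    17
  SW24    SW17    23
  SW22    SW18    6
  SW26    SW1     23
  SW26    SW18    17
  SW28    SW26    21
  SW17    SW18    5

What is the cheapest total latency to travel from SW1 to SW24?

37 ms

Shortest distances from SW1:
SW1: 0
SW22: 3  (via SW1)
SW18: 9  (via SW22)
SW17: 14  (via SW18)
SW11: 20  (via SW22)
SW26: 23  (via SW1)
SW28: 27  (via SW17)
SW24: 37  (via SW17)
Shortest route: SW1 → SW22 → SW18 → SW17 → SW24 = 37 ms.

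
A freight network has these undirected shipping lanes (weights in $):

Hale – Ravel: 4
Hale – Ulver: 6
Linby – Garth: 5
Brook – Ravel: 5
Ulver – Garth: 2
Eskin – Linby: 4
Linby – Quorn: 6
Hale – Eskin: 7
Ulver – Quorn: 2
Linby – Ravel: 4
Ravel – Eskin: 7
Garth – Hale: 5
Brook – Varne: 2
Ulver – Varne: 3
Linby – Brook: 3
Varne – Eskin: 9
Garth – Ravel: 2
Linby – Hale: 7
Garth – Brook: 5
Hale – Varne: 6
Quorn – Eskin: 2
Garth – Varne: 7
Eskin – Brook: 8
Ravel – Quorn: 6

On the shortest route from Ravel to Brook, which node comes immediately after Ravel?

Candidate routes:
Ravel → Brook: 5 = 5
Ravel → Linby → Brook: 4+3 = 7
Ravel → Garth → Brook: 2+5 = 7
Cheapest is Ravel → Brook at $5.
So from Ravel the first move is to Brook.

Brook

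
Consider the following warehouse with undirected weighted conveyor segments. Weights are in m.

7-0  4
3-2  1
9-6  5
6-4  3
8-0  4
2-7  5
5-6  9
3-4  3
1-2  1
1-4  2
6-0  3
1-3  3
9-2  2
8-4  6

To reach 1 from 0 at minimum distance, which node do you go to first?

Compare a few routes:
0–6–4–1: 3+3+2 = 8
0–6–4–3–2–1: 3+3+3+1+1 = 11
0–7–2–1: 4+5+1 = 10
Cheapest is 0–6–4–1 at 8 m.
So from 0 the first move is to 6.

6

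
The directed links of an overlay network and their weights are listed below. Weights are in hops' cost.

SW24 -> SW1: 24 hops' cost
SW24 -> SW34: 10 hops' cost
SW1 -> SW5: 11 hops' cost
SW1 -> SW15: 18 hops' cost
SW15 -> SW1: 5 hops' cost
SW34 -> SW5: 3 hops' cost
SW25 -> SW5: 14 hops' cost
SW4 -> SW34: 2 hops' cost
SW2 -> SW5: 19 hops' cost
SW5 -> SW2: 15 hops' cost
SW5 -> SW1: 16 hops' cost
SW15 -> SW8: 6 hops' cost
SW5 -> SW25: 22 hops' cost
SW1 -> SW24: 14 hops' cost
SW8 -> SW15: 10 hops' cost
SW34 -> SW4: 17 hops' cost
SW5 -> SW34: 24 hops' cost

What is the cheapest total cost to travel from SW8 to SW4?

56 hops' cost

Running Dijkstra from SW8:
SW8: 0
SW15: 10  (via SW8)
SW1: 15  (via SW15)
SW5: 26  (via SW1)
SW24: 29  (via SW1)
SW34: 39  (via SW24)
SW2: 41  (via SW5)
SW25: 48  (via SW5)
SW4: 56  (via SW34)
Shortest route: SW8–SW15–SW1–SW24–SW34–SW4 = 56 hops' cost.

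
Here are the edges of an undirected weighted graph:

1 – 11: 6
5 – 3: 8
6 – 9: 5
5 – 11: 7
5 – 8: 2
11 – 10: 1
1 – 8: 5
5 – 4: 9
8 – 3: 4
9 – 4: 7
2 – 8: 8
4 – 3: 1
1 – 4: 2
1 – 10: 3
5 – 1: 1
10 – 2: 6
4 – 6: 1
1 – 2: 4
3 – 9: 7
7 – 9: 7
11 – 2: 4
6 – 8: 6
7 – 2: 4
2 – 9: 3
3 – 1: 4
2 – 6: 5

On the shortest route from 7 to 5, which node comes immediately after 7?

2

Compare a few routes:
7 → 2 → 6 → 4 → 1 → 5: 4+5+1+2+1 = 13
7 → 2 → 8 → 5: 4+8+2 = 14
7 → 2 → 11 → 10 → 1 → 5: 4+4+1+3+1 = 13
7 → 2 → 1 → 5: 4+4+1 = 9
Cheapest is 7 → 2 → 1 → 5 at 9.
So from 7 the first move is to 2.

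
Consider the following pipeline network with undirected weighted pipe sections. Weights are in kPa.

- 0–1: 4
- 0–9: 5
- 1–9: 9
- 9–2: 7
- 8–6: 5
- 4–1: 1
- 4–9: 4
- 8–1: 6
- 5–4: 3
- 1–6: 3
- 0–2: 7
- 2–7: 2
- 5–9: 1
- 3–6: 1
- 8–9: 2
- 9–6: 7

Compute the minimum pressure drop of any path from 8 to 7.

Enumerating some paths:
8 → 1 → 0 → 2 → 7: 6+4+7+2 = 19
8 → 9 → 0 → 2 → 7: 2+5+7+2 = 16
8 → 9 → 2 → 7: 2+7+2 = 11
8 → 1 → 4 → 9 → 2 → 7: 6+1+4+7+2 = 20
Cheapest is 8 → 9 → 2 → 7 at 11 kPa.

11 kPa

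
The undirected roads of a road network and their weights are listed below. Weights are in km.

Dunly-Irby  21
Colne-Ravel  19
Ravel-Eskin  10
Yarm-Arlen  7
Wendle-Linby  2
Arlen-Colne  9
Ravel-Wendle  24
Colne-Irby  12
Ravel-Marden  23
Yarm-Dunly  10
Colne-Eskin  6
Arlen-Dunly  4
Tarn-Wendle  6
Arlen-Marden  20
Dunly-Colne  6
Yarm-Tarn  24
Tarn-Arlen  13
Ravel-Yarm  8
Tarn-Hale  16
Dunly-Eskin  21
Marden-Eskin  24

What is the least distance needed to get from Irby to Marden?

41 km

Enumerating some paths:
Irby → Colne → Eskin → Marden: 12+6+24 = 42
Irby → Colne → Arlen → Marden: 12+9+20 = 41
The minimum is 41 km via Irby → Colne → Arlen → Marden.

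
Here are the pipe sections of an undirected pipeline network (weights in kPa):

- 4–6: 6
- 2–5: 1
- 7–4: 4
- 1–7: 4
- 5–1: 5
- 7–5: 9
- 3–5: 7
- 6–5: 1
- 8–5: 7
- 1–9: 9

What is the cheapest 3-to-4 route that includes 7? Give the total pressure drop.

20 kPa

Shortest 3→7: 3–5–7 = 16
Best 7 to 4: 7–4 costing 4
Total via 7: 16 + 4 = 20 kPa.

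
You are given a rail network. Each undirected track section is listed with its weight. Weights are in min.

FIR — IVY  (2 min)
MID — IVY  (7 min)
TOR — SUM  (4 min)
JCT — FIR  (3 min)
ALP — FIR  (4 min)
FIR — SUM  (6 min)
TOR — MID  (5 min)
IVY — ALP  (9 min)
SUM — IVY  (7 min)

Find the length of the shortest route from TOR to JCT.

13 min

Compare a few routes:
TOR - SUM - IVY - ALP - FIR - JCT: 4+7+9+4+3 = 27
TOR - SUM - IVY - FIR - JCT: 4+7+2+3 = 16
TOR - MID - IVY - FIR - JCT: 5+7+2+3 = 17
TOR - SUM - FIR - JCT: 4+6+3 = 13
The minimum is 13 min via TOR - SUM - FIR - JCT.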